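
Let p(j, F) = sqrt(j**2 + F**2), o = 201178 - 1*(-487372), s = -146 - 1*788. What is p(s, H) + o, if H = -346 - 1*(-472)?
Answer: 688550 + 2*sqrt(222058) ≈ 6.8949e+5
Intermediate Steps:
H = 126 (H = -346 + 472 = 126)
s = -934 (s = -146 - 788 = -934)
o = 688550 (o = 201178 + 487372 = 688550)
p(j, F) = sqrt(F**2 + j**2)
p(s, H) + o = sqrt(126**2 + (-934)**2) + 688550 = sqrt(15876 + 872356) + 688550 = sqrt(888232) + 688550 = 2*sqrt(222058) + 688550 = 688550 + 2*sqrt(222058)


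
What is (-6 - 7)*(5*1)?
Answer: -65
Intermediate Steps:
(-6 - 7)*(5*1) = -13*5 = -65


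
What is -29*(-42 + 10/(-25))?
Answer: 6148/5 ≈ 1229.6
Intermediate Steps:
-29*(-42 + 10/(-25)) = -29*(-42 + 10*(-1/25)) = -29*(-42 - ⅖) = -29*(-212/5) = 6148/5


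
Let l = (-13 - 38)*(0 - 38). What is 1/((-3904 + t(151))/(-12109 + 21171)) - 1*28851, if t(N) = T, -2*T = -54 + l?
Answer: -69910504/2423 ≈ -28853.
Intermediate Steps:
l = 1938 (l = -51*(-38) = 1938)
T = -942 (T = -(-54 + 1938)/2 = -½*1884 = -942)
t(N) = -942
1/((-3904 + t(151))/(-12109 + 21171)) - 1*28851 = 1/((-3904 - 942)/(-12109 + 21171)) - 1*28851 = 1/(-4846/9062) - 28851 = 1/(-4846*1/9062) - 28851 = 1/(-2423/4531) - 28851 = -4531/2423 - 28851 = -69910504/2423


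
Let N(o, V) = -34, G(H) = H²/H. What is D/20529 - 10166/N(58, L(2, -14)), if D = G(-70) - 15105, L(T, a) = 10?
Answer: 6122996/20529 ≈ 298.26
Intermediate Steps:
G(H) = H
D = -15175 (D = -70 - 15105 = -15175)
D/20529 - 10166/N(58, L(2, -14)) = -15175/20529 - 10166/(-34) = -15175*1/20529 - 10166*(-1/34) = -15175/20529 + 299 = 6122996/20529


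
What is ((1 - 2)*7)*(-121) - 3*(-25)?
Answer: 922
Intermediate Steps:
((1 - 2)*7)*(-121) - 3*(-25) = -1*7*(-121) + 75 = -7*(-121) + 75 = 847 + 75 = 922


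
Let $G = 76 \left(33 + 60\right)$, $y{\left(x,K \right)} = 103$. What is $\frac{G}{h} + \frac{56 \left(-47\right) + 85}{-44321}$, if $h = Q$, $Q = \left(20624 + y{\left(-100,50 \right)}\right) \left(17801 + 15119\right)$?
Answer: $\frac{3081941497}{53619989010} \approx 0.057477$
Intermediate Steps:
$Q = 682332840$ ($Q = \left(20624 + 103\right) \left(17801 + 15119\right) = 20727 \cdot 32920 = 682332840$)
$h = 682332840$
$G = 7068$ ($G = 76 \cdot 93 = 7068$)
$\frac{G}{h} + \frac{56 \left(-47\right) + 85}{-44321} = \frac{7068}{682332840} + \frac{56 \left(-47\right) + 85}{-44321} = 7068 \cdot \frac{1}{682332840} + \left(-2632 + 85\right) \left(- \frac{1}{44321}\right) = \frac{589}{56861070} - - \frac{2547}{44321} = \frac{589}{56861070} + \frac{2547}{44321} = \frac{3081941497}{53619989010}$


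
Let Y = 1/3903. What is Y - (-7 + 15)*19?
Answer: -593255/3903 ≈ -152.00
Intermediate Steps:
Y = 1/3903 ≈ 0.00025621
Y - (-7 + 15)*19 = 1/3903 - (-7 + 15)*19 = 1/3903 - 8*19 = 1/3903 - 1*152 = 1/3903 - 152 = -593255/3903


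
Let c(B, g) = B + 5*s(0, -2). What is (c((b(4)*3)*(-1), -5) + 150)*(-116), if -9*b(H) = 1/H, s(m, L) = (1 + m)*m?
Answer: -52229/3 ≈ -17410.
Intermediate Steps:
s(m, L) = m*(1 + m)
b(H) = -1/(9*H)
c(B, g) = B (c(B, g) = B + 5*(0*(1 + 0)) = B + 5*(0*1) = B + 5*0 = B + 0 = B)
(c((b(4)*3)*(-1), -5) + 150)*(-116) = ((-1/9/4*3)*(-1) + 150)*(-116) = ((-1/9*1/4*3)*(-1) + 150)*(-116) = (-1/36*3*(-1) + 150)*(-116) = (-1/12*(-1) + 150)*(-116) = (1/12 + 150)*(-116) = (1801/12)*(-116) = -52229/3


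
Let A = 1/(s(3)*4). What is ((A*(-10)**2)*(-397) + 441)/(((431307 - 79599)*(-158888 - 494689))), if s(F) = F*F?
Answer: 1489/517203583911 ≈ 2.8789e-9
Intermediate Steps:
s(F) = F**2
A = 1/36 (A = 1/(3**2*4) = 1/(9*4) = 1/36 ≈ 0.027778)
((A*(-10)**2)*(-397) + 441)/(((431307 - 79599)*(-158888 - 494689))) = (((1/36)*(-10)**2)*(-397) + 441)/(((431307 - 79599)*(-158888 - 494689))) = (((1/36)*100)*(-397) + 441)/((351708*(-653577))) = ((25/9)*(-397) + 441)/(-229868259516) = (-9925/9 + 441)*(-1/229868259516) = -5956/9*(-1/229868259516) = 1489/517203583911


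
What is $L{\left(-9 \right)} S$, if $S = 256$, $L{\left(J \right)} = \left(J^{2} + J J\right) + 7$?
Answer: $43264$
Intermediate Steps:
$L{\left(J \right)} = 7 + 2 J^{2}$ ($L{\left(J \right)} = \left(J^{2} + J^{2}\right) + 7 = 2 J^{2} + 7 = 7 + 2 J^{2}$)
$L{\left(-9 \right)} S = \left(7 + 2 \left(-9\right)^{2}\right) 256 = \left(7 + 2 \cdot 81\right) 256 = \left(7 + 162\right) 256 = 169 \cdot 256 = 43264$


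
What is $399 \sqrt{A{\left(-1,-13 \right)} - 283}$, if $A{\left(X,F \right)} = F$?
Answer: $798 i \sqrt{74} \approx 6864.7 i$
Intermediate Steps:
$399 \sqrt{A{\left(-1,-13 \right)} - 283} = 399 \sqrt{-13 - 283} = 399 \sqrt{-296} = 399 \cdot 2 i \sqrt{74} = 798 i \sqrt{74}$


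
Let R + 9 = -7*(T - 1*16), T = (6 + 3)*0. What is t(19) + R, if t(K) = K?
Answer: 122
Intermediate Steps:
T = 0 (T = 9*0 = 0)
R = 103 (R = -9 - 7*(0 - 1*16) = -9 - 7*(0 - 16) = -9 - 7*(-16) = -9 + 112 = 103)
t(19) + R = 19 + 103 = 122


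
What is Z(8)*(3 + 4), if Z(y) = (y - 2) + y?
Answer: 98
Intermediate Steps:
Z(y) = -2 + 2*y (Z(y) = (-2 + y) + y = -2 + 2*y)
Z(8)*(3 + 4) = (-2 + 2*8)*(3 + 4) = (-2 + 16)*7 = 14*7 = 98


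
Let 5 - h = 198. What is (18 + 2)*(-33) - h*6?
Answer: 498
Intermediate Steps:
h = -193 (h = 5 - 1*198 = 5 - 198 = -193)
(18 + 2)*(-33) - h*6 = (18 + 2)*(-33) - (-193)*6 = 20*(-33) - 1*(-1158) = -660 + 1158 = 498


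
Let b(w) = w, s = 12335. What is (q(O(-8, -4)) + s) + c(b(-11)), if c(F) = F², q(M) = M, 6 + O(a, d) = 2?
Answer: 12452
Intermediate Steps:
O(a, d) = -4 (O(a, d) = -6 + 2 = -4)
(q(O(-8, -4)) + s) + c(b(-11)) = (-4 + 12335) + (-11)² = 12331 + 121 = 12452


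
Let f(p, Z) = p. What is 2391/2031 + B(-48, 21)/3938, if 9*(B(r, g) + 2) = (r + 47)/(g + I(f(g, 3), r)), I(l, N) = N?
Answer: 762348053/647844318 ≈ 1.1767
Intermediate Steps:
B(r, g) = -2 + (47 + r)/(9*(g + r)) (B(r, g) = -2 + ((r + 47)/(g + r))/9 = -2 + ((47 + r)/(g + r))/9 = -2 + (47 + r)/(9*(g + r)))
2391/2031 + B(-48, 21)/3938 = 2391/2031 + ((47 - 18*21 - 17*(-48))/(9*(21 - 48)))/3938 = 2391*(1/2031) + ((1/9)*(47 - 378 + 816)/(-27))*(1/3938) = 797/677 + ((1/9)*(-1/27)*485)*(1/3938) = 797/677 - 485/243*1/3938 = 797/677 - 485/956934 = 762348053/647844318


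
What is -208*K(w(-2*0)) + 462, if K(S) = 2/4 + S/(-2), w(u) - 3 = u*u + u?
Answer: 670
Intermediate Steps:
w(u) = 3 + u + u² (w(u) = 3 + (u*u + u) = 3 + (u² + u) = 3 + (u + u²) = 3 + u + u²)
K(S) = ½ - S/2 (K(S) = 2*(¼) + S*(-½) = ½ - S/2)
-208*K(w(-2*0)) + 462 = -208*(½ - (3 - 2*0 + (-2*0)²)/2) + 462 = -208*(½ - (3 + 0 + 0²)/2) + 462 = -208*(½ - (3 + 0 + 0)/2) + 462 = -208*(½ - ½*3) + 462 = -208*(½ - 3/2) + 462 = -208*(-1) + 462 = 208 + 462 = 670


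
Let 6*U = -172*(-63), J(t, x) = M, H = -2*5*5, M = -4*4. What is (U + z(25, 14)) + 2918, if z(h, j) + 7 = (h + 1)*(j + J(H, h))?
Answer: 4665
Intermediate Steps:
M = -16
H = -50 (H = -10*5 = -50)
J(t, x) = -16
z(h, j) = -7 + (1 + h)*(-16 + j) (z(h, j) = -7 + (h + 1)*(j - 16) = -7 + (1 + h)*(-16 + j))
U = 1806 (U = (-172*(-63))/6 = (⅙)*10836 = 1806)
(U + z(25, 14)) + 2918 = (1806 + (-23 + 14 - 16*25 + 25*14)) + 2918 = (1806 + (-23 + 14 - 400 + 350)) + 2918 = (1806 - 59) + 2918 = 1747 + 2918 = 4665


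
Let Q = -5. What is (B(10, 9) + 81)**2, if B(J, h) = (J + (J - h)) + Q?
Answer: 7569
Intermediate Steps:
B(J, h) = -5 - h + 2*J (B(J, h) = (J + (J - h)) - 5 = (-h + 2*J) - 5 = -5 - h + 2*J)
(B(10, 9) + 81)**2 = ((-5 - 1*9 + 2*10) + 81)**2 = ((-5 - 9 + 20) + 81)**2 = (6 + 81)**2 = 87**2 = 7569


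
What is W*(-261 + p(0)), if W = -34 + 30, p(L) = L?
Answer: 1044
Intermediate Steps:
W = -4
W*(-261 + p(0)) = -4*(-261 + 0) = -4*(-261) = 1044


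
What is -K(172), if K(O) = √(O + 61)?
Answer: -√233 ≈ -15.264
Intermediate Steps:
K(O) = √(61 + O)
-K(172) = -√(61 + 172) = -√233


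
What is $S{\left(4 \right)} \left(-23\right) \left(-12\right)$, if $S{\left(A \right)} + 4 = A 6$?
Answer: $5520$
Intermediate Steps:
$S{\left(A \right)} = -4 + 6 A$ ($S{\left(A \right)} = -4 + A 6 = -4 + 6 A$)
$S{\left(4 \right)} \left(-23\right) \left(-12\right) = \left(-4 + 6 \cdot 4\right) \left(-23\right) \left(-12\right) = \left(-4 + 24\right) \left(-23\right) \left(-12\right) = 20 \left(-23\right) \left(-12\right) = \left(-460\right) \left(-12\right) = 5520$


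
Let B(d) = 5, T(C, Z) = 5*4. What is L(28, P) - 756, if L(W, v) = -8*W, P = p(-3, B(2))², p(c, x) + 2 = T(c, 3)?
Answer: -980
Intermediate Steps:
T(C, Z) = 20
p(c, x) = 18 (p(c, x) = -2 + 20 = 18)
P = 324 (P = 18² = 324)
L(28, P) - 756 = -8*28 - 756 = -224 - 756 = -980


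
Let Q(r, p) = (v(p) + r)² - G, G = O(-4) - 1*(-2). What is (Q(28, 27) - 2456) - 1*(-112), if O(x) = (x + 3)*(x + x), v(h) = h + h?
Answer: 4370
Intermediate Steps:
v(h) = 2*h
O(x) = 2*x*(3 + x) (O(x) = (3 + x)*(2*x) = 2*x*(3 + x))
G = 10 (G = 2*(-4)*(3 - 4) - 1*(-2) = 2*(-4)*(-1) + 2 = 8 + 2 = 10)
Q(r, p) = -10 + (r + 2*p)² (Q(r, p) = (2*p + r)² - 1*10 = (r + 2*p)² - 10 = -10 + (r + 2*p)²)
(Q(28, 27) - 2456) - 1*(-112) = ((-10 + (28 + 2*27)²) - 2456) - 1*(-112) = ((-10 + (28 + 54)²) - 2456) + 112 = ((-10 + 82²) - 2456) + 112 = ((-10 + 6724) - 2456) + 112 = (6714 - 2456) + 112 = 4258 + 112 = 4370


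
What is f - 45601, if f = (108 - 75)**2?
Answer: -44512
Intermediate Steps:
f = 1089 (f = 33**2 = 1089)
f - 45601 = 1089 - 45601 = -44512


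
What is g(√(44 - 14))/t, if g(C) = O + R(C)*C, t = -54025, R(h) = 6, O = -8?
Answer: 8/54025 - 6*√30/54025 ≈ -0.00046022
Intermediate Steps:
g(C) = -8 + 6*C
g(√(44 - 14))/t = (-8 + 6*√(44 - 14))/(-54025) = (-8 + 6*√30)*(-1/54025) = 8/54025 - 6*√30/54025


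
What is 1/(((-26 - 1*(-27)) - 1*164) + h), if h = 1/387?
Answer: -387/63080 ≈ -0.0061351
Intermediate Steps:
h = 1/387 ≈ 0.0025840
1/(((-26 - 1*(-27)) - 1*164) + h) = 1/(((-26 - 1*(-27)) - 1*164) + 1/387) = 1/(((-26 + 27) - 164) + 1/387) = 1/((1 - 164) + 1/387) = 1/(-163 + 1/387) = 1/(-63080/387) = -387/63080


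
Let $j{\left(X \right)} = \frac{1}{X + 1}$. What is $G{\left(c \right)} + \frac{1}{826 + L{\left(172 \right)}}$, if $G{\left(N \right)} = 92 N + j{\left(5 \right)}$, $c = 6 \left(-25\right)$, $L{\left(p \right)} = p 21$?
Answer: $- \frac{91865489}{6657} \approx -13800.0$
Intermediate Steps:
$j{\left(X \right)} = \frac{1}{1 + X}$
$L{\left(p \right)} = 21 p$
$c = -150$
$G{\left(N \right)} = \frac{1}{6} + 92 N$ ($G{\left(N \right)} = 92 N + \frac{1}{1 + 5} = 92 N + \frac{1}{6} = \frac{1}{6} + 92 N$)
$G{\left(c \right)} + \frac{1}{826 + L{\left(172 \right)}} = \left(\frac{1}{6} + 92 \left(-150\right)\right) + \frac{1}{826 + 21 \cdot 172} = \left(\frac{1}{6} - 13800\right) + \frac{1}{826 + 3612} = - \frac{82799}{6} + \frac{1}{4438} = - \frac{91865489}{6657}$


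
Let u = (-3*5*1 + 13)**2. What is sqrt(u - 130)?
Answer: 3*I*sqrt(14) ≈ 11.225*I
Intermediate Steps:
u = 4 (u = (-15*1 + 13)**2 = (-15 + 13)**2 = (-2)**2 = 4)
sqrt(u - 130) = sqrt(4 - 130) = sqrt(-126) = 3*I*sqrt(14)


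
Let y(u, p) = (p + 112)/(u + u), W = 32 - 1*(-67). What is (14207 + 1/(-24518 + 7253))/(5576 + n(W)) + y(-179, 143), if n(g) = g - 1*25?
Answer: 31468535491/17460957750 ≈ 1.8022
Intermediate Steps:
W = 99 (W = 32 + 67 = 99)
n(g) = -25 + g (n(g) = g - 25 = -25 + g)
y(u, p) = (112 + p)/(2*u) (y(u, p) = (112 + p)/((2*u)) = (112 + p)*(1/(2*u)) = (112 + p)/(2*u))
(14207 + 1/(-24518 + 7253))/(5576 + n(W)) + y(-179, 143) = (14207 + 1/(-24518 + 7253))/(5576 + (-25 + 99)) + (1/2)*(112 + 143)/(-179) = (14207 + 1/(-17265))/(5576 + 74) + (1/2)*(-1/179)*255 = (14207 - 1/17265)/5650 - 255/358 = (245283854/17265)*(1/5650) - 255/358 = 122641927/48773625 - 255/358 = 31468535491/17460957750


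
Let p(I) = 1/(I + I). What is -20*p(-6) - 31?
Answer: -88/3 ≈ -29.333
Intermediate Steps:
p(I) = 1/(2*I)
-20*p(-6) - 31 = -10/(-6) - 31 = -10*(-1)/6 - 31 = -20*(-1/12) - 31 = 5/3 - 31 = -88/3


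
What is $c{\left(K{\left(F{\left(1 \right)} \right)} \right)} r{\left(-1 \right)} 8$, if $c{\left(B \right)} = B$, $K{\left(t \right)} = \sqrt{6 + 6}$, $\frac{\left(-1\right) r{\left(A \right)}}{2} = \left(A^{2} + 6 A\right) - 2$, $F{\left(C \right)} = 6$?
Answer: $224 \sqrt{3} \approx 387.98$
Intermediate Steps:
$r{\left(A \right)} = 4 - 12 A - 2 A^{2}$ ($r{\left(A \right)} = - 2 \left(\left(A^{2} + 6 A\right) - 2\right) = - 2 \left(-2 + A^{2} + 6 A\right) = 4 - 12 A - 2 A^{2}$)
$K{\left(t \right)} = 2 \sqrt{3}$ ($K{\left(t \right)} = \sqrt{12} = 2 \sqrt{3}$)
$c{\left(K{\left(F{\left(1 \right)} \right)} \right)} r{\left(-1 \right)} 8 = 2 \sqrt{3} \left(4 - -12 - 2 \left(-1\right)^{2}\right) 8 = 2 \sqrt{3} \left(4 + 12 - 2\right) 8 = 2 \sqrt{3} \cdot 14 \cdot 8 = 28 \sqrt{3} \cdot 8 = 224 \sqrt{3}$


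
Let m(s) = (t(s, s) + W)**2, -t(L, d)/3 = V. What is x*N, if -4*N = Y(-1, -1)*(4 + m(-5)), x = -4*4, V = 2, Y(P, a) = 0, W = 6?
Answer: 0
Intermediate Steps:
t(L, d) = -6 (t(L, d) = -3*2 = -6)
m(s) = 0 (m(s) = (-6 + 6)**2 = 0**2 = 0)
x = -16
N = 0 (N = -0*(4 + 0) = -0*4 = -1/4*0 = 0)
x*N = -16*0 = 0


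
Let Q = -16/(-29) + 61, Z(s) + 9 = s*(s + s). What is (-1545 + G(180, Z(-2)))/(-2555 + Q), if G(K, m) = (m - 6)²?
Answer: 21692/36155 ≈ 0.59997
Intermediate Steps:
Z(s) = -9 + 2*s² (Z(s) = -9 + s*(s + s) = -9 + s*(2*s) = -9 + 2*s²)
G(K, m) = (-6 + m)²
Q = 1785/29 (Q = -16*(-1/29) + 61 = 16/29 + 61 = 1785/29 ≈ 61.552)
(-1545 + G(180, Z(-2)))/(-2555 + Q) = (-1545 + (-6 + (-9 + 2*(-2)²))²)/(-2555 + 1785/29) = (-1545 + (-6 + (-9 + 2*4))²)/(-72310/29) = (-1545 + (-6 + (-9 + 8))²)*(-29/72310) = (-1545 + (-6 - 1)²)*(-29/72310) = (-1545 + (-7)²)*(-29/72310) = (-1545 + 49)*(-29/72310) = -1496*(-29/72310) = 21692/36155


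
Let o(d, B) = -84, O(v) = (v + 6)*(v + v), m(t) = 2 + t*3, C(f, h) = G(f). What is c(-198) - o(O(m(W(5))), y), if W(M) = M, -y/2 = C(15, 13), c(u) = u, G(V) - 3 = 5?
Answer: -114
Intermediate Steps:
G(V) = 8 (G(V) = 3 + 5 = 8)
C(f, h) = 8
y = -16 (y = -2*8 = -16)
m(t) = 2 + 3*t
O(v) = 2*v*(6 + v) (O(v) = (6 + v)*(2*v) = 2*v*(6 + v))
c(-198) - o(O(m(W(5))), y) = -198 - 1*(-84) = -198 + 84 = -114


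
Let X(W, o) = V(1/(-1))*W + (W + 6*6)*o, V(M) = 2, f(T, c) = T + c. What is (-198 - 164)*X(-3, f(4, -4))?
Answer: 2172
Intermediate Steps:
X(W, o) = 2*W + o*(36 + W) (X(W, o) = 2*W + (W + 6*6)*o = 2*W + (W + 36)*o = 2*W + (36 + W)*o = 2*W + o*(36 + W))
(-198 - 164)*X(-3, f(4, -4)) = (-198 - 164)*(2*(-3) + 36*(4 - 4) - 3*(4 - 4)) = -362*(-6 + 36*0 - 3*0) = -362*(-6 + 0 + 0) = -362*(-6) = 2172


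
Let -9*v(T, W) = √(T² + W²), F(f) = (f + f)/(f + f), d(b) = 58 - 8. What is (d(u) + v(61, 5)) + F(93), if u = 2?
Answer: 51 - √3746/9 ≈ 44.199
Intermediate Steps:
d(b) = 50
F(f) = 1 (F(f) = (2*f)/((2*f)) = (2*f)*(1/(2*f)) = 1)
v(T, W) = -√(T² + W²)/9
(d(u) + v(61, 5)) + F(93) = (50 - √(61² + 5²)/9) + 1 = (50 - √(3721 + 25)/9) + 1 = (50 - √3746/9) + 1 = 51 - √3746/9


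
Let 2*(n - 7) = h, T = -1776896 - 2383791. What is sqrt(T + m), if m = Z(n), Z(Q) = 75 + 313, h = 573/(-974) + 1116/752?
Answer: I*sqrt(4160299) ≈ 2039.7*I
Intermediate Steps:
T = -4160687
h = 82011/91556 (h = 573*(-1/974) + 1116*(1/752) = -573/974 + 279/188 = 82011/91556 ≈ 0.89575)
n = 1363795/183112 (n = 7 + (1/2)*(82011/91556) = 7 + 82011/183112 = 1363795/183112 ≈ 7.4479)
Z(Q) = 388
m = 388
sqrt(T + m) = sqrt(-4160687 + 388) = sqrt(-4160299) = I*sqrt(4160299)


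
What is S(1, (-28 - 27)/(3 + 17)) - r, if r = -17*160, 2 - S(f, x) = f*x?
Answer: 10899/4 ≈ 2724.8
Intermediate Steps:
S(f, x) = 2 - f*x
r = -2720
S(1, (-28 - 27)/(3 + 17)) - r = (2 - 1*1*(-28 - 27)/(3 + 17)) - 1*(-2720) = (2 - 1*1*(-55/20)) + 2720 = (2 - 1*1*(-55*1/20)) + 2720 = (2 - 1*1*(-11/4)) + 2720 = (2 + 11/4) + 2720 = 19/4 + 2720 = 10899/4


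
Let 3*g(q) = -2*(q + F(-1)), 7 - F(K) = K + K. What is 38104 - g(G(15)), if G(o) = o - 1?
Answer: 114358/3 ≈ 38119.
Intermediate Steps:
F(K) = 7 - 2*K (F(K) = 7 - (K + K) = 7 - 2*K)
G(o) = -1 + o
g(q) = -6 - 2*q/3 (g(q) = (-2*(q + (7 - 2*(-1))))/3 = (-2*(q + (7 + 2)))/3 = (-2*(q + 9))/3 = (-2*(9 + q))/3 = (-18 - 2*q)/3 = -6 - 2*q/3)
38104 - g(G(15)) = 38104 - (-6 - 2*(-1 + 15)/3) = 38104 - (-6 - ⅔*14) = 38104 - (-6 - 28/3) = 38104 - 1*(-46/3) = 38104 + 46/3 = 114358/3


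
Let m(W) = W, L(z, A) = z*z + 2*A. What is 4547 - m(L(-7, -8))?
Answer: 4514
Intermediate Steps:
L(z, A) = z² + 2*A
4547 - m(L(-7, -8)) = 4547 - ((-7)² + 2*(-8)) = 4547 - (49 - 16) = 4547 - 1*33 = 4547 - 33 = 4514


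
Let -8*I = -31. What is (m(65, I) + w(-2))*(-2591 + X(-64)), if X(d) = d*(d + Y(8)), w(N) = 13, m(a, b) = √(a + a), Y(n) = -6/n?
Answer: 20189 + 1553*√130 ≈ 37896.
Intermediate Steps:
I = 31/8 (I = -⅛*(-31) = 31/8 ≈ 3.8750)
m(a, b) = √2*√a (m(a, b) = √(2*a) = √2*√a)
X(d) = d*(-¾ + d) (X(d) = d*(d - 6/8) = d*(d - 6*⅛) = d*(d - ¾) = d*(-¾ + d))
(m(65, I) + w(-2))*(-2591 + X(-64)) = (√2*√65 + 13)*(-2591 + (¼)*(-64)*(-3 + 4*(-64))) = (√130 + 13)*(-2591 + (¼)*(-64)*(-3 - 256)) = (13 + √130)*(-2591 + (¼)*(-64)*(-259)) = (13 + √130)*(-2591 + 4144) = (13 + √130)*1553 = 20189 + 1553*√130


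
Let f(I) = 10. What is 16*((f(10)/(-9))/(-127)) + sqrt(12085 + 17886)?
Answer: 160/1143 + sqrt(29971) ≈ 173.26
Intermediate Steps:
16*((f(10)/(-9))/(-127)) + sqrt(12085 + 17886) = 16*((10/(-9))/(-127)) + sqrt(12085 + 17886) = 16*((10*(-1/9))*(-1/127)) + sqrt(29971) = 16*(-10/9*(-1/127)) + sqrt(29971) = 16*(10/1143) + sqrt(29971) = 160/1143 + sqrt(29971)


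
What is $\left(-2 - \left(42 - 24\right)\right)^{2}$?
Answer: $400$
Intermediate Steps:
$\left(-2 - \left(42 - 24\right)\right)^{2} = \left(-2 - 18\right)^{2} = \left(-20\right)^{2} = 400$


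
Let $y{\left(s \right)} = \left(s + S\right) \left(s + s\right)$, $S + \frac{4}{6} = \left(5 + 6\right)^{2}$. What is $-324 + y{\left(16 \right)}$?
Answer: $\frac{12116}{3} \approx 4038.7$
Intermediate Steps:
$S = \frac{361}{3}$ ($S = - \frac{2}{3} + \left(5 + 6\right)^{2} = - \frac{2}{3} + 11^{2} = - \frac{2}{3} + 121 = \frac{361}{3} \approx 120.33$)
$y{\left(s \right)} = 2 s \left(\frac{361}{3} + s\right)$ ($y{\left(s \right)} = \left(s + \frac{361}{3}\right) \left(s + s\right) = \left(\frac{361}{3} + s\right) 2 s = 2 s \left(\frac{361}{3} + s\right)$)
$-324 + y{\left(16 \right)} = -324 + \frac{2}{3} \cdot 16 \left(361 + 3 \cdot 16\right) = -324 + \frac{2}{3} \cdot 16 \left(361 + 48\right) = -324 + \frac{2}{3} \cdot 16 \cdot 409 = -324 + \frac{13088}{3} = \frac{12116}{3}$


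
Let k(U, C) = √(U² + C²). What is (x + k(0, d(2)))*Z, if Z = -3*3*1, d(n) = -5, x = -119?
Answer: 1026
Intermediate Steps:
Z = -9 (Z = -9*1 = -9)
k(U, C) = √(C² + U²)
(x + k(0, d(2)))*Z = (-119 + √((-5)² + 0²))*(-9) = (-119 + √(25 + 0))*(-9) = (-119 + √25)*(-9) = (-119 + 5)*(-9) = -114*(-9) = 1026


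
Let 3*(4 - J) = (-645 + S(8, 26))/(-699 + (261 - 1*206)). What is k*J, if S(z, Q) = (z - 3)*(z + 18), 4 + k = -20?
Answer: -14426/161 ≈ -89.603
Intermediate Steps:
k = -24 (k = -4 - 20 = -24)
S(z, Q) = (-3 + z)*(18 + z)
J = 7213/1932 (J = 4 - (-645 + (-54 + 8² + 15*8))/(3*(-699 + (261 - 1*206))) = 4 - (-645 + (-54 + 64 + 120))/(3*(-699 + (261 - 206))) = 4 - (-645 + 130)/(3*(-699 + 55)) = 4 - (-515)/(3*(-644)) = 4 - (-515)*(-1)/(3*644) = 4 - ⅓*515/644 = 4 - 515/1932 = 7213/1932 ≈ 3.7334)
k*J = -24*7213/1932 = -14426/161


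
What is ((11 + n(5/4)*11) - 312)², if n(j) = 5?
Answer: 60516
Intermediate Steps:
((11 + n(5/4)*11) - 312)² = ((11 + 5*11) - 312)² = ((11 + 55) - 312)² = (66 - 312)² = (-246)² = 60516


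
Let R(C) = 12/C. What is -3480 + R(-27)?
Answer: -31324/9 ≈ -3480.4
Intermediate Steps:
-3480 + R(-27) = -3480 + 12/(-27) = -3480 + 12*(-1/27) = -3480 - 4/9 = -31324/9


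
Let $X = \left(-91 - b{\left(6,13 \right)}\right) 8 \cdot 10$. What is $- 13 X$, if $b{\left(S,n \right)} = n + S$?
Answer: $114400$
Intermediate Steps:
$b{\left(S,n \right)} = S + n$
$X = -8800$ ($X = \left(-91 - \left(6 + 13\right)\right) 8 \cdot 10 = \left(-91 - 19\right) 80 = \left(-110\right) 80 = -8800$)
$- 13 X = \left(-13\right) \left(-8800\right) = 114400$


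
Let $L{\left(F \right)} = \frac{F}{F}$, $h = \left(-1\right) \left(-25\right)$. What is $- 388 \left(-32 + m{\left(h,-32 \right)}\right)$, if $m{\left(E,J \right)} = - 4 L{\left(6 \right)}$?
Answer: $13968$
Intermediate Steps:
$h = 25$
$L{\left(F \right)} = 1$
$m{\left(E,J \right)} = -4$ ($m{\left(E,J \right)} = \left(-4\right) 1 = -4$)
$- 388 \left(-32 + m{\left(h,-32 \right)}\right) = - 388 \left(-32 - 4\right) = \left(-388\right) \left(-36\right) = 13968$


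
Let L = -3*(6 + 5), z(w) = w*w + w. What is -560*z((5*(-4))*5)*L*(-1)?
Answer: -182952000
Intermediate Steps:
z(w) = w + w**2 (z(w) = w**2 + w = w + w**2)
L = -33 (L = -3*11 = -33)
-560*z((5*(-4))*5)*L*(-1) = -560*(((5*(-4))*5)*(1 + (5*(-4))*5))*(-33)*(-1) = -560*((-20*5)*(1 - 20*5))*(-33)*(-1) = -560*-100*(1 - 100)*(-33)*(-1) = -560*-100*(-99)*(-33)*(-1) = -560*9900*(-33)*(-1) = -(-182952000)*(-1) = -560*326700 = -182952000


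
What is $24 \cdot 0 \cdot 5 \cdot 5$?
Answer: $0$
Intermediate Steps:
$24 \cdot 0 \cdot 5 \cdot 5 = 24 \cdot 0 \cdot 5 = 24 \cdot 0 = 0$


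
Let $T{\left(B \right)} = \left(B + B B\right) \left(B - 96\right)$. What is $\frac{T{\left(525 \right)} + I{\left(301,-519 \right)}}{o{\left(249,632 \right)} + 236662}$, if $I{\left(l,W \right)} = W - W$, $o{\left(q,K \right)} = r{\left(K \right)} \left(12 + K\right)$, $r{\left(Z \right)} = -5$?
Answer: $\frac{598325}{1179} \approx 507.49$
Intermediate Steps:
$o{\left(q,K \right)} = -60 - 5 K$ ($o{\left(q,K \right)} = - 5 \left(12 + K\right) = -60 - 5 K$)
$T{\left(B \right)} = \left(-96 + B\right) \left(B + B^{2}\right)$ ($T{\left(B \right)} = \left(B + B^{2}\right) \left(-96 + B\right) = \left(-96 + B\right) \left(B + B^{2}\right)$)
$I{\left(l,W \right)} = 0$
$\frac{T{\left(525 \right)} + I{\left(301,-519 \right)}}{o{\left(249,632 \right)} + 236662} = \frac{525 \left(-96 + 525^{2} - 49875\right) + 0}{\left(-60 - 3160\right) + 236662} = \frac{525 \left(-96 + 275625 - 49875\right) + 0}{\left(-60 - 3160\right) + 236662} = \frac{525 \cdot 225654 + 0}{-3220 + 236662} = \frac{118468350 + 0}{233442} = 118468350 \cdot \frac{1}{233442} = \frac{598325}{1179}$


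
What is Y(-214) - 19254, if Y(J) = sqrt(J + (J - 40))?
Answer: -19254 + 6*I*sqrt(13) ≈ -19254.0 + 21.633*I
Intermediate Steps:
Y(J) = sqrt(-40 + 2*J) (Y(J) = sqrt(J + (-40 + J)) = sqrt(-40 + 2*J))
Y(-214) - 19254 = sqrt(-40 + 2*(-214)) - 19254 = sqrt(-40 - 428) - 19254 = sqrt(-468) - 19254 = 6*I*sqrt(13) - 19254 = -19254 + 6*I*sqrt(13)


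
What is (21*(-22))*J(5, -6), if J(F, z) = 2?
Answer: -924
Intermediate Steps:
(21*(-22))*J(5, -6) = (21*(-22))*2 = -462*2 = -924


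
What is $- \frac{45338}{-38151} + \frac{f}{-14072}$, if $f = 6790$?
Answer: $\frac{189475523}{268430436} \approx 0.70586$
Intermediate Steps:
$- \frac{45338}{-38151} + \frac{f}{-14072} = - \frac{45338}{-38151} + \frac{6790}{-14072} = \left(-45338\right) \left(- \frac{1}{38151}\right) + 6790 \left(- \frac{1}{14072}\right) = \frac{45338}{38151} - \frac{3395}{7036} = \frac{189475523}{268430436}$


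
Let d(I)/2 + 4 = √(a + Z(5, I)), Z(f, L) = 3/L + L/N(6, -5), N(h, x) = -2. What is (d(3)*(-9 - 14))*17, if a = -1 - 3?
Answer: 3128 - 1173*I*√2 ≈ 3128.0 - 1658.9*I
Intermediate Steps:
Z(f, L) = 3/L - L/2 (Z(f, L) = 3/L + L/(-2) = 3/L + L*(-½) = 3/L - L/2)
a = -4
d(I) = -8 + 2*√(-4 + 3/I - I/2) (d(I) = -8 + 2*√(-4 + (3/I - I/2)) = -8 + 2*√(-4 + 3/I - I/2))
(d(3)*(-9 - 14))*17 = ((-8 + √(-16 - 2*3 + 12/3))*(-9 - 14))*17 = ((-8 + √(-16 - 6 + 12*(⅓)))*(-23))*17 = ((-8 + √(-16 - 6 + 4))*(-23))*17 = ((-8 + √(-18))*(-23))*17 = ((-8 + 3*I*√2)*(-23))*17 = (184 - 69*I*√2)*17 = 3128 - 1173*I*√2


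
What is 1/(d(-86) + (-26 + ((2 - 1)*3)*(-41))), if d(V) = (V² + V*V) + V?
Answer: 1/14557 ≈ 6.8696e-5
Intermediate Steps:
d(V) = V + 2*V² (d(V) = (V² + V²) + V = 2*V² + V = V + 2*V²)
1/(d(-86) + (-26 + ((2 - 1)*3)*(-41))) = 1/(-86*(1 + 2*(-86)) + (-26 + ((2 - 1)*3)*(-41))) = 1/(-86*(1 - 172) + (-26 + (1*3)*(-41))) = 1/(-86*(-171) + (-26 + 3*(-41))) = 1/(14706 + (-26 - 123)) = 1/(14706 - 149) = 1/14557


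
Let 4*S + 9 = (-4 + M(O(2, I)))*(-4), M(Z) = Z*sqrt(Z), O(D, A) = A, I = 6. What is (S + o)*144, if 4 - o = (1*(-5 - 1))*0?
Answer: 828 - 864*sqrt(6) ≈ -1288.4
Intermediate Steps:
M(Z) = Z**(3/2)
S = 7/4 - 6*sqrt(6) (S = -9/4 + ((-4 + 6**(3/2))*(-4))/4 = -9/4 + ((-4 + 6*sqrt(6))*(-4))/4 = -9/4 + (16 - 24*sqrt(6))/4 = -9/4 + (4 - 6*sqrt(6)) = 7/4 - 6*sqrt(6) ≈ -12.947)
o = 4 (o = 4 - 1*(-5 - 1)*0 = 4 - 1*(-6)*0 = 4 - (-6)*0 = 4 - 1*0 = 4 + 0 = 4)
(S + o)*144 = ((7/4 - 6*sqrt(6)) + 4)*144 = (23/4 - 6*sqrt(6))*144 = 828 - 864*sqrt(6)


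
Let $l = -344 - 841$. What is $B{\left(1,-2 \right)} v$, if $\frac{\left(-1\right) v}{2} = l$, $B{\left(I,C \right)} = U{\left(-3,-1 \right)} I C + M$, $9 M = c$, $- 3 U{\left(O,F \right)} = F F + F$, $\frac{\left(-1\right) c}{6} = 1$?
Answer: $-1580$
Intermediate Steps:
$c = -6$ ($c = \left(-6\right) 1 = -6$)
$U{\left(O,F \right)} = - \frac{F}{3} - \frac{F^{2}}{3}$ ($U{\left(O,F \right)} = - \frac{F F + F}{3} = - \frac{F^{2} + F}{3} = - \frac{F + F^{2}}{3} = - \frac{F}{3} - \frac{F^{2}}{3}$)
$M = - \frac{2}{3}$ ($M = \frac{1}{9} \left(-6\right) = - \frac{2}{3} \approx -0.66667$)
$l = -1185$
$B{\left(I,C \right)} = - \frac{2}{3}$ ($B{\left(I,C \right)} = \left(- \frac{1}{3}\right) \left(-1\right) \left(1 - 1\right) I C - \frac{2}{3} = \left(- \frac{1}{3}\right) \left(-1\right) 0 I C - \frac{2}{3} = 0 I C - \frac{2}{3} = 0 C - \frac{2}{3} = 0 - \frac{2}{3} = - \frac{2}{3}$)
$v = 2370$ ($v = \left(-2\right) \left(-1185\right) = 2370$)
$B{\left(1,-2 \right)} v = \left(- \frac{2}{3}\right) 2370 = -1580$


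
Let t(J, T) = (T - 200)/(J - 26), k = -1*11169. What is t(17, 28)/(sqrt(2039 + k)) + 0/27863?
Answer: -86*I*sqrt(9130)/41085 ≈ -0.20001*I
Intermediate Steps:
k = -11169
t(J, T) = (-200 + T)/(-26 + J)
t(17, 28)/(sqrt(2039 + k)) + 0/27863 = ((-200 + 28)/(-26 + 17))/(sqrt(2039 - 11169)) + 0/27863 = (-172/(-9))/(sqrt(-9130)) + 0*(1/27863) = (-1/9*(-172))/((I*sqrt(9130))) + 0 = 172*(-I*sqrt(9130)/9130)/9 + 0 = -86*I*sqrt(9130)/41085 + 0 = -86*I*sqrt(9130)/41085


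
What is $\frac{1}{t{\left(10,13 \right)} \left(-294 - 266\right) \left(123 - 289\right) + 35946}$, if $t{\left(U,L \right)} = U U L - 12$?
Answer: $\frac{1}{119768426} \approx 8.3494 \cdot 10^{-9}$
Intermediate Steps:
$t{\left(U,L \right)} = -12 + L U^{2}$ ($t{\left(U,L \right)} = U^{2} L - 12 = L U^{2} - 12 = -12 + L U^{2}$)
$\frac{1}{t{\left(10,13 \right)} \left(-294 - 266\right) \left(123 - 289\right) + 35946} = \frac{1}{\left(-12 + 13 \cdot 10^{2}\right) \left(-294 - 266\right) \left(123 - 289\right) + 35946} = \frac{1}{\left(-12 + 13 \cdot 100\right) \left(\left(-560\right) \left(-166\right)\right) + 35946} = \frac{1}{\left(-12 + 1300\right) 92960 + 35946} = \frac{1}{1288 \cdot 92960 + 35946} = \frac{1}{119732480 + 35946} = \frac{1}{119768426}$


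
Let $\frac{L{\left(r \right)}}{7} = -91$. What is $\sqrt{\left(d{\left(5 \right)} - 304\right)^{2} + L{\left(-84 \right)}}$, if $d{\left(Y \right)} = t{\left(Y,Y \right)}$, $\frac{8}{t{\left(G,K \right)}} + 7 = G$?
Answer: $7 \sqrt{1923} \approx 306.96$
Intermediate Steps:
$t{\left(G,K \right)} = \frac{8}{-7 + G}$
$d{\left(Y \right)} = \frac{8}{-7 + Y}$
$L{\left(r \right)} = -637$ ($L{\left(r \right)} = 7 \left(-91\right) = -637$)
$\sqrt{\left(d{\left(5 \right)} - 304\right)^{2} + L{\left(-84 \right)}} = \sqrt{\left(\frac{8}{-7 + 5} - 304\right)^{2} - 637} = \sqrt{\left(\frac{8}{-2} - 304\right)^{2} - 637} = \sqrt{\left(8 \left(- \frac{1}{2}\right) - 304\right)^{2} - 637} = \sqrt{\left(-4 - 304\right)^{2} - 637} = \sqrt{\left(-308\right)^{2} - 637} = \sqrt{94864 - 637} = \sqrt{94227} = 7 \sqrt{1923}$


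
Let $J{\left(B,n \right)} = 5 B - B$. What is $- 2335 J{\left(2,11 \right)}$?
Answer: $-18680$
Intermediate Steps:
$J{\left(B,n \right)} = 4 B$
$- 2335 J{\left(2,11 \right)} = - 2335 \cdot 4 \cdot 2 = \left(-2335\right) 8 = -18680$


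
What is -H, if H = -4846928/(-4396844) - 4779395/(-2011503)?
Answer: -7690966110541/2211066224133 ≈ -3.4784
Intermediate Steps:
H = 7690966110541/2211066224133 (H = -4846928*(-1/4396844) - 4779395*(-1/2011503) = 1211732/1099211 + 4779395/2011503 = 7690966110541/2211066224133 ≈ 3.4784)
-H = -1*7690966110541/2211066224133 = -7690966110541/2211066224133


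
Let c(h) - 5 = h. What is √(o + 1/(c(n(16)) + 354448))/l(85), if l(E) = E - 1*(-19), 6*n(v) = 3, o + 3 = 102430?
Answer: √51474600216110937/73726328 ≈ 3.0773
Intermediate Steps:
o = 102427 (o = -3 + 102430 = 102427)
n(v) = ½ (n(v) = (⅙)*3 = ½)
l(E) = 19 + E (l(E) = E + 19 = 19 + E)
c(h) = 5 + h
√(o + 1/(c(n(16)) + 354448))/l(85) = √(102427 + 1/((5 + ½) + 354448))/(19 + 85) = √(102427 + 1/(11/2 + 354448))/104 = √(102427 + 1/(708907/2))*(1/104) = √(102427 + 2/708907)*(1/104) = √(72611217291/708907)*(1/104) = (√51474600216110937/708907)*(1/104) = √51474600216110937/73726328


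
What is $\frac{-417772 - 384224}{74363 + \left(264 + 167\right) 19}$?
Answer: $- \frac{200499}{20638} \approx -9.715$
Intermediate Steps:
$\frac{-417772 - 384224}{74363 + \left(264 + 167\right) 19} = - \frac{801996}{74363 + 431 \cdot 19} = - \frac{801996}{74363 + 8189} = - \frac{801996}{82552} = \left(-801996\right) \frac{1}{82552} = - \frac{200499}{20638}$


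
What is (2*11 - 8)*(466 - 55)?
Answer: 5754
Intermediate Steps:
(2*11 - 8)*(466 - 55) = (22 - 8)*411 = 14*411 = 5754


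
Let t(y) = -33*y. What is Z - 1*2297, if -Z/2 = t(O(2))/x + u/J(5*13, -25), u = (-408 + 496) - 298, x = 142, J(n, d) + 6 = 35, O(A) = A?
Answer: -4697789/2059 ≈ -2281.6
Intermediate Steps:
J(n, d) = 29 (J(n, d) = -6 + 35 = 29)
u = -210 (u = 88 - 298 = -210)
Z = 31734/2059 (Z = -2*(-33*2/142 - 210/29) = -2*(-66*1/142 - 210*1/29) = -2*(-33/71 - 210/29) = -2*(-15867/2059) = 31734/2059 ≈ 15.412)
Z - 1*2297 = 31734/2059 - 1*2297 = 31734/2059 - 2297 = -4697789/2059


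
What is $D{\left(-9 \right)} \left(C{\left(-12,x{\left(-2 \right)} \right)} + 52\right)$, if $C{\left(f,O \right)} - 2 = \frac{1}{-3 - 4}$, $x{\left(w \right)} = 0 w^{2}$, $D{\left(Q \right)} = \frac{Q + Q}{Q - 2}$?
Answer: $\frac{6786}{77} \approx 88.13$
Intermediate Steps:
$D{\left(Q \right)} = \frac{2 Q}{-2 + Q}$
$x{\left(w \right)} = 0$
$C{\left(f,O \right)} = \frac{13}{7}$ ($C{\left(f,O \right)} = 2 + \frac{1}{-3 - 4} = 2 + \frac{1}{-7} = 2 - \frac{1}{7} = \frac{13}{7}$)
$D{\left(-9 \right)} \left(C{\left(-12,x{\left(-2 \right)} \right)} + 52\right) = 2 \left(-9\right) \frac{1}{-2 - 9} \left(\frac{13}{7} + 52\right) = 2 \left(-9\right) \frac{1}{-11} \cdot \frac{377}{7} = 2 \left(-9\right) \left(- \frac{1}{11}\right) \frac{377}{7} = \frac{18}{11} \cdot \frac{377}{7} = \frac{6786}{77}$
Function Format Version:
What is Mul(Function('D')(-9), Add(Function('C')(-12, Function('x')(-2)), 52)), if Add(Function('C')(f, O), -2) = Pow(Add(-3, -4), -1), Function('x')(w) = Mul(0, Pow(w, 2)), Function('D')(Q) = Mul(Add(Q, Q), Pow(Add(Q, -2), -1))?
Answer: Rational(6786, 77) ≈ 88.130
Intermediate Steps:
Function('D')(Q) = Mul(2, Q, Pow(Add(-2, Q), -1)) (Function('D')(Q) = Mul(Mul(2, Q), Pow(Add(-2, Q), -1)) = Mul(2, Q, Pow(Add(-2, Q), -1)))
Function('x')(w) = 0
Function('C')(f, O) = Rational(13, 7) (Function('C')(f, O) = Add(2, Pow(Add(-3, -4), -1)) = Add(2, Pow(-7, -1)) = Add(2, Rational(-1, 7)) = Rational(13, 7))
Mul(Function('D')(-9), Add(Function('C')(-12, Function('x')(-2)), 52)) = Mul(Mul(2, -9, Pow(Add(-2, -9), -1)), Add(Rational(13, 7), 52)) = Mul(Mul(2, -9, Pow(-11, -1)), Rational(377, 7)) = Mul(Mul(2, -9, Rational(-1, 11)), Rational(377, 7)) = Mul(Rational(18, 11), Rational(377, 7)) = Rational(6786, 77)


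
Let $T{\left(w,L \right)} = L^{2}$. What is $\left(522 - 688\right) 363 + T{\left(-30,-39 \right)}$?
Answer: $-58737$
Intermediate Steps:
$\left(522 - 688\right) 363 + T{\left(-30,-39 \right)} = \left(522 - 688\right) 363 + \left(-39\right)^{2} = \left(522 - 688\right) 363 + 1521 = \left(-166\right) 363 + 1521 = -60258 + 1521 = -58737$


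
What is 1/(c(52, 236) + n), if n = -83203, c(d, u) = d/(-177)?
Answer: -177/14726983 ≈ -1.2019e-5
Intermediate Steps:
c(d, u) = -d/177 (c(d, u) = d*(-1/177) = -d/177)
1/(c(52, 236) + n) = 1/(-1/177*52 - 83203) = 1/(-52/177 - 83203) = 1/(-14726983/177) = -177/14726983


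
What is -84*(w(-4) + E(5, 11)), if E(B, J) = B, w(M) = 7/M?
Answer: -273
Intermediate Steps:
-84*(w(-4) + E(5, 11)) = -84*(7/(-4) + 5) = -84*(7*(-1/4) + 5) = -84*(-7/4 + 5) = -84*13/4 = -273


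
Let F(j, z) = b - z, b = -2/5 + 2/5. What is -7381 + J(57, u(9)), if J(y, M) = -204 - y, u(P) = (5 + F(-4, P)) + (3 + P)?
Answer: -7642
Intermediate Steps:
b = 0 (b = -2*1/5 + 2*(1/5) = -2/5 + 2/5 = 0)
F(j, z) = -z (F(j, z) = 0 - z = -z)
u(P) = 8 (u(P) = (5 - P) + (3 + P) = 8)
-7381 + J(57, u(9)) = -7381 + (-204 - 1*57) = -7381 + (-204 - 57) = -7381 - 261 = -7642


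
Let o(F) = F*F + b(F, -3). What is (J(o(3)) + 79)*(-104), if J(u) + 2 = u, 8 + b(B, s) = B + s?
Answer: -8112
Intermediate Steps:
b(B, s) = -8 + B + s (b(B, s) = -8 + (B + s) = -8 + B + s)
o(F) = -11 + F + F**2 (o(F) = F*F + (-8 + F - 3) = F**2 + (-11 + F) = -11 + F + F**2)
J(u) = -2 + u
(J(o(3)) + 79)*(-104) = ((-2 + (-11 + 3 + 3**2)) + 79)*(-104) = ((-2 + (-11 + 3 + 9)) + 79)*(-104) = ((-2 + 1) + 79)*(-104) = (-1 + 79)*(-104) = 78*(-104) = -8112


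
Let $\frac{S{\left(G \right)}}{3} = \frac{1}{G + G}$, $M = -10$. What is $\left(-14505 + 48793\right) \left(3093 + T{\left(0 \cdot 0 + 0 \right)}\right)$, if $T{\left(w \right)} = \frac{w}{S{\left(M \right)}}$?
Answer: $106052784$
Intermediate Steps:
$S{\left(G \right)} = \frac{3}{2 G}$ ($S{\left(G \right)} = \frac{3}{G + G} = \frac{3}{2 G}$)
$T{\left(w \right)} = - \frac{20 w}{3}$ ($T{\left(w \right)} = \frac{w}{\frac{3}{2} \frac{1}{-10}} = \frac{w}{\frac{3}{2} \left(- \frac{1}{10}\right)} = \frac{w}{- \frac{3}{20}} = w \left(- \frac{20}{3}\right) = - \frac{20 w}{3}$)
$\left(-14505 + 48793\right) \left(3093 + T{\left(0 \cdot 0 + 0 \right)}\right) = \left(-14505 + 48793\right) \left(3093 - \frac{20 \left(0 \cdot 0 + 0\right)}{3}\right) = 34288 \left(3093 - \frac{20 \left(0 + 0\right)}{3}\right) = 34288 \left(3093 - 0\right) = 34288 \left(3093 + 0\right) = 34288 \cdot 3093 = 106052784$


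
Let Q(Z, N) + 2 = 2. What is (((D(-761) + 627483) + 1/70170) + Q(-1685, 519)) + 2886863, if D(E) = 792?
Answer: 246657233461/70170 ≈ 3.5151e+6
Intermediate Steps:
Q(Z, N) = 0 (Q(Z, N) = -2 + 2 = 0)
(((D(-761) + 627483) + 1/70170) + Q(-1685, 519)) + 2886863 = (((792 + 627483) + 1/70170) + 0) + 2886863 = ((628275 + 1/70170) + 0) + 2886863 = (44086056751/70170 + 0) + 2886863 = 44086056751/70170 + 2886863 = 246657233461/70170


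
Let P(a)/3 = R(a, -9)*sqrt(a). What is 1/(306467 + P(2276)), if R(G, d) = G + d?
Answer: -306467/11351173787 + 13602*sqrt(569)/11351173787 ≈ 1.5850e-6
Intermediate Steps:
P(a) = 3*sqrt(a)*(-9 + a) (P(a) = 3*((a - 9)*sqrt(a)) = 3*((-9 + a)*sqrt(a)) = 3*(sqrt(a)*(-9 + a)) = 3*sqrt(a)*(-9 + a))
1/(306467 + P(2276)) = 1/(306467 + 3*sqrt(2276)*(-9 + 2276)) = 1/(306467 + 3*(2*sqrt(569))*2267) = 1/(306467 + 13602*sqrt(569))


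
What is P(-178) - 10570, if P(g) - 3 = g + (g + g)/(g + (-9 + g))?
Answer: -3921569/365 ≈ -10744.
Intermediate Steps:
P(g) = 3 + g + 2*g/(-9 + 2*g) (P(g) = 3 + (g + (g + g)/(g + (-9 + g))) = 3 + (g + (2*g)/(-9 + 2*g)) = 3 + (g + 2*g/(-9 + 2*g)) = 3 + g + 2*g/(-9 + 2*g))
P(-178) - 10570 = (-27 - 1*(-178) + 2*(-178)²)/(-9 + 2*(-178)) - 10570 = (-27 + 178 + 2*31684)/(-9 - 356) - 10570 = (-27 + 178 + 63368)/(-365) - 10570 = -1/365*63519 - 10570 = -63519/365 - 10570 = -3921569/365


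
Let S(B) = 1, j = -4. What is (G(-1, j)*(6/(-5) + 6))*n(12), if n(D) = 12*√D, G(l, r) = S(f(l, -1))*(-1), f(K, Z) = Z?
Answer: -576*√3/5 ≈ -199.53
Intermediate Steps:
G(l, r) = -1 (G(l, r) = 1*(-1) = -1)
(G(-1, j)*(6/(-5) + 6))*n(12) = (-(6/(-5) + 6))*(12*√12) = (-(6*(-⅕) + 6))*(12*(2*√3)) = (-(-6/5 + 6))*(24*√3) = (-1*24/5)*(24*√3) = -576*√3/5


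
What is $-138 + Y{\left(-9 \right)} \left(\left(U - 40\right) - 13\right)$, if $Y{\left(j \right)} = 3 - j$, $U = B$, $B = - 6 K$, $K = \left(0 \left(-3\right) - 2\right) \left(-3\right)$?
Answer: $-1206$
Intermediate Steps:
$K = 6$ ($K = \left(0 - 2\right) \left(-3\right) = \left(-2\right) \left(-3\right) = 6$)
$B = -36$ ($B = \left(-6\right) 6 = -36$)
$U = -36$
$-138 + Y{\left(-9 \right)} \left(\left(U - 40\right) - 13\right) = -138 + \left(3 - -9\right) \left(\left(-36 - 40\right) - 13\right) = -138 + \left(3 + 9\right) \left(-76 - 13\right) = -138 + 12 \left(-89\right) = -138 - 1068 = -1206$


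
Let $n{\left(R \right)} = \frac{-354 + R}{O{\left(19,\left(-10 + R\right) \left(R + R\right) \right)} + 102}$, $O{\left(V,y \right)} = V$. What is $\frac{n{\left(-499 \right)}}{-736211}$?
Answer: $\frac{853}{89081531} \approx 9.5755 \cdot 10^{-6}$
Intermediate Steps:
$n{\left(R \right)} = - \frac{354}{121} + \frac{R}{121}$ ($n{\left(R \right)} = \frac{-354 + R}{19 + 102} = \frac{-354 + R}{121} = \left(-354 + R\right) \frac{1}{121} = - \frac{354}{121} + \frac{R}{121}$)
$\frac{n{\left(-499 \right)}}{-736211} = \frac{- \frac{354}{121} + \frac{1}{121} \left(-499\right)}{-736211} = \left(- \frac{354}{121} - \frac{499}{121}\right) \left(- \frac{1}{736211}\right) = \left(- \frac{853}{121}\right) \left(- \frac{1}{736211}\right) = \frac{853}{89081531}$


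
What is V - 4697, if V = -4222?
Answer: -8919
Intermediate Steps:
V - 4697 = -4222 - 4697 = -8919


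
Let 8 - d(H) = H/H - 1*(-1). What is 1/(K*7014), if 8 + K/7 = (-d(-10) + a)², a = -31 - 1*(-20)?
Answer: 1/13796538 ≈ 7.2482e-8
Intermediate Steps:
d(H) = 6 (d(H) = 8 - (H/H - 1*(-1)) = 8 - (1 + 1) = 8 - 1*2 = 8 - 2 = 6)
a = -11 (a = -31 + 20 = -11)
K = 1967 (K = -56 + 7*(-1*6 - 11)² = -56 + 7*(-6 - 11)² = -56 + 7*(-17)² = -56 + 7*289 = -56 + 2023 = 1967)
1/(K*7014) = 1/(1967*7014) = (1/1967)*(1/7014) = 1/13796538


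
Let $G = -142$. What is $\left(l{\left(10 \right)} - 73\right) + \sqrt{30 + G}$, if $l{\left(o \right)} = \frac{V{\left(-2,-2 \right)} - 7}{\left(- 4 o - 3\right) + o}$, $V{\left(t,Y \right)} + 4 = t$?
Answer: $- \frac{2396}{33} + 4 i \sqrt{7} \approx -72.606 + 10.583 i$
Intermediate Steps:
$V{\left(t,Y \right)} = -4 + t$
$l{\left(o \right)} = - \frac{13}{-3 - 3 o}$ ($l{\left(o \right)} = \frac{\left(-4 - 2\right) - 7}{\left(- 4 o - 3\right) + o} = \frac{-6 - 7}{\left(-3 - 4 o\right) + o} = - \frac{13}{-3 - 3 o}$)
$\left(l{\left(10 \right)} - 73\right) + \sqrt{30 + G} = \left(\frac{13}{3 \left(1 + 10\right)} - 73\right) + \sqrt{30 - 142} = \left(\frac{13}{3 \cdot 11} - 73\right) + \sqrt{-112} = \left(\frac{13}{3} \cdot \frac{1}{11} - 73\right) + 4 i \sqrt{7} = \left(\frac{13}{33} - 73\right) + 4 i \sqrt{7} = - \frac{2396}{33} + 4 i \sqrt{7}$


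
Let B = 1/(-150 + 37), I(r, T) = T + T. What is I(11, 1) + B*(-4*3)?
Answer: 238/113 ≈ 2.1062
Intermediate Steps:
I(r, T) = 2*T
B = -1/113 (B = 1/(-113) = -1/113 ≈ -0.0088496)
I(11, 1) + B*(-4*3) = 2*1 - (-4)*3/113 = 2 - 1/113*(-12) = 2 + 12/113 = 238/113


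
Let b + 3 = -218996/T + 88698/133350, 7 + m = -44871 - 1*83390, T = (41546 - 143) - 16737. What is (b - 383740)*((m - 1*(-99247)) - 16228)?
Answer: 1586528922739326638/91366975 ≈ 1.7364e+10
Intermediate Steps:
T = 24666 (T = 41403 - 16737 = 24666)
m = -128268 (m = -7 + (-44871 - 1*83390) = -7 + (-44871 - 83390) = -7 - 128261 = -128268)
b = -3073577086/274100925 (b = -3 + (-218996/24666 + 88698/133350) = -3 + (-218996*1/24666 + 88698*(1/133350)) = -3 + (-109498/12333 + 14783/22225) = -3 - 2251274311/274100925 = -3073577086/274100925 ≈ -11.213)
(b - 383740)*((m - 1*(-99247)) - 16228) = (-3073577086/274100925 - 383740)*((-128268 - 1*(-99247)) - 16228) = -105186562536586*((-128268 + 99247) - 16228)/274100925 = -105186562536586*(-29021 - 16228)/274100925 = -105186562536586/274100925*(-45249) = 1586528922739326638/91366975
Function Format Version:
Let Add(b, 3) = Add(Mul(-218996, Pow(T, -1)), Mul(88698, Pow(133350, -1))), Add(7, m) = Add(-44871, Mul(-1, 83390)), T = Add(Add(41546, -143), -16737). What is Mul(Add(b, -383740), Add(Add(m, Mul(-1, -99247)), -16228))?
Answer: Rational(1586528922739326638, 91366975) ≈ 1.7364e+10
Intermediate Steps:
T = 24666 (T = Add(41403, -16737) = 24666)
m = -128268 (m = Add(-7, Add(-44871, Mul(-1, 83390))) = Add(-7, Add(-44871, -83390)) = Add(-7, -128261) = -128268)
b = Rational(-3073577086, 274100925) (b = Add(-3, Add(Mul(-218996, Pow(24666, -1)), Mul(88698, Pow(133350, -1)))) = Add(-3, Add(Mul(-218996, Rational(1, 24666)), Mul(88698, Rational(1, 133350)))) = Add(-3, Add(Rational(-109498, 12333), Rational(14783, 22225))) = Add(-3, Rational(-2251274311, 274100925)) = Rational(-3073577086, 274100925) ≈ -11.213)
Mul(Add(b, -383740), Add(Add(m, Mul(-1, -99247)), -16228)) = Mul(Add(Rational(-3073577086, 274100925), -383740), Add(Add(-128268, Mul(-1, -99247)), -16228)) = Mul(Rational(-105186562536586, 274100925), Add(Add(-128268, 99247), -16228)) = Mul(Rational(-105186562536586, 274100925), Add(-29021, -16228)) = Mul(Rational(-105186562536586, 274100925), -45249) = Rational(1586528922739326638, 91366975)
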